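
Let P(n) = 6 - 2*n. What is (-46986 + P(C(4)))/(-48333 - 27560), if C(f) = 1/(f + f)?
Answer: 187921/303572 ≈ 0.61903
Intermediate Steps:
C(f) = 1/(2*f)
(-46986 + P(C(4)))/(-48333 - 27560) = (-46986 + (6 - 1/4))/(-48333 - 27560) = (-46986 + (6 - 1/4))/(-75893) = (-46986 + (6 - 2*⅛))*(-1/75893) = (-46986 + (6 - ¼))*(-1/75893) = (-46986 + 23/4)*(-1/75893) = -187921/4*(-1/75893) = 187921/303572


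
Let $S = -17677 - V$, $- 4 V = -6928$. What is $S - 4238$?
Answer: $-23647$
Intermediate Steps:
$V = 1732$ ($V = \left(- \frac{1}{4}\right) \left(-6928\right) = 1732$)
$S = -19409$ ($S = -17677 - 1732 = -19409$)
$S - 4238 = -19409 - 4238 = -23647$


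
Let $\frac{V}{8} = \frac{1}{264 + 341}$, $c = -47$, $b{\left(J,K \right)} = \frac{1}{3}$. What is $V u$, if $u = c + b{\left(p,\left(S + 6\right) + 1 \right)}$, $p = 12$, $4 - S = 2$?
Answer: $- \frac{224}{363} \approx -0.61708$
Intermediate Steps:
$S = 2$ ($S = 4 - 2 = 2$)
$b{\left(J,K \right)} = \frac{1}{3}$
$V = \frac{8}{605}$ ($V = \frac{8}{264 + 341} = \frac{8}{605} \approx 0.013223$)
$u = - \frac{140}{3}$ ($u = -47 + \frac{1}{3} = - \frac{140}{3} \approx -46.667$)
$V u = \frac{8}{605} \left(- \frac{140}{3}\right) = - \frac{224}{363}$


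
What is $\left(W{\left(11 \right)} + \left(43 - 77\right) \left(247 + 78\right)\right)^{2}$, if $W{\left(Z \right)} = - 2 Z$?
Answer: $122589184$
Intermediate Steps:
$\left(W{\left(11 \right)} + \left(43 - 77\right) \left(247 + 78\right)\right)^{2} = \left(\left(-2\right) 11 + \left(43 - 77\right) \left(247 + 78\right)\right)^{2} = \left(-22 - 11050\right)^{2} = \left(-11072\right)^{2} = 122589184$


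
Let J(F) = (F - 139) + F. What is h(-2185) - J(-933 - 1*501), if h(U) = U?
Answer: 822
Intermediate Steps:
J(F) = -139 + 2*F (J(F) = (-139 + F) + F = -139 + 2*F)
h(-2185) - J(-933 - 1*501) = -2185 - (-139 + 2*(-933 - 1*501)) = -2185 - (-139 + 2*(-933 - 501)) = -2185 - (-139 + 2*(-1434)) = -2185 - (-139 - 2868) = -2185 - 1*(-3007) = -2185 + 3007 = 822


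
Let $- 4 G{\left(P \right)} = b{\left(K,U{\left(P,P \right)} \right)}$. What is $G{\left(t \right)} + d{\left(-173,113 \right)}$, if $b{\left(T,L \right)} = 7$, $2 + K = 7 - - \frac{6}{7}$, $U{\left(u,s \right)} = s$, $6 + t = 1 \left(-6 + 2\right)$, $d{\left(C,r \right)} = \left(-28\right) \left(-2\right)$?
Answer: $\frac{217}{4} \approx 54.25$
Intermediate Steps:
$d{\left(C,r \right)} = 56$
$t = -10$ ($t = -6 + 1 \left(-6 + 2\right) = -6 + 1 \left(-4\right) = -6 - 4 = -10$)
$K = \frac{41}{7}$ ($K = -2 + \left(7 - - \frac{6}{7}\right) = -2 + \left(7 + \frac{6}{7}\right) = -2 + \frac{55}{7} = \frac{41}{7} \approx 5.8571$)
$G{\left(P \right)} = - \frac{7}{4}$ ($G{\left(P \right)} = \left(- \frac{1}{4}\right) 7 = - \frac{7}{4}$)
$G{\left(t \right)} + d{\left(-173,113 \right)} = - \frac{7}{4} + 56 = \frac{217}{4}$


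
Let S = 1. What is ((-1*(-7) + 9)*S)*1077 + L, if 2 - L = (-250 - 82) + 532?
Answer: 17034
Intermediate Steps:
L = -198 (L = 2 - ((-250 - 82) + 532) = 2 - (-332 + 532) = 2 - 1*200 = 2 - 200 = -198)
((-1*(-7) + 9)*S)*1077 + L = ((-1*(-7) + 9)*1)*1077 - 198 = ((7 + 9)*1)*1077 - 198 = (16*1)*1077 - 198 = 16*1077 - 198 = 17232 - 198 = 17034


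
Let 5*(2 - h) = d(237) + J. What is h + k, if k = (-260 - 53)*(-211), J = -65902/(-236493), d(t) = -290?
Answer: 78164417993/1182465 ≈ 66103.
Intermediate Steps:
J = 65902/236493 (J = -65902*(-1/236493) = 65902/236493 ≈ 0.27866)
h = 70881998/1182465 (h = 2 - (-290 + 65902/236493)/5 = 2 - 1/5*(-68517068/236493) = 2 + 68517068/1182465 = 70881998/1182465 ≈ 59.944)
k = 66043 (k = -313*(-211) = 66043)
h + k = 70881998/1182465 + 66043 = 78164417993/1182465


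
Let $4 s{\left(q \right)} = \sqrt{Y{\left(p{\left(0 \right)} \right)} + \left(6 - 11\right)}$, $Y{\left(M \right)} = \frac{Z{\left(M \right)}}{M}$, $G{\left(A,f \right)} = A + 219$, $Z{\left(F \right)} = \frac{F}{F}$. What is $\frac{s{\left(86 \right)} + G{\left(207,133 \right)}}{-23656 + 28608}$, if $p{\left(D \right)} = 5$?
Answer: $\frac{213}{2476} + \frac{i \sqrt{30}}{49520} \approx 0.086026 + 0.00011061 i$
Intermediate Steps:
$Z{\left(F \right)} = 1$
$G{\left(A,f \right)} = 219 + A$
$Y{\left(M \right)} = \frac{1}{M}$ ($Y{\left(M \right)} = 1 \frac{1}{M} = \frac{1}{M}$)
$s{\left(q \right)} = \frac{i \sqrt{30}}{10}$ ($s{\left(q \right)} = \frac{\sqrt{\frac{1}{5} + \left(6 - 11\right)}}{4} = \frac{\sqrt{\frac{1}{5} - 5}}{4} = \frac{\sqrt{- \frac{24}{5}}}{4} = \frac{\frac{2}{5} i \sqrt{30}}{4} = \frac{i \sqrt{30}}{10}$)
$\frac{s{\left(86 \right)} + G{\left(207,133 \right)}}{-23656 + 28608} = \frac{\frac{i \sqrt{30}}{10} + \left(219 + 207\right)}{-23656 + 28608} = \frac{\frac{i \sqrt{30}}{10} + 426}{4952} = \left(426 + \frac{i \sqrt{30}}{10}\right) \frac{1}{4952} = \frac{213}{2476} + \frac{i \sqrt{30}}{49520}$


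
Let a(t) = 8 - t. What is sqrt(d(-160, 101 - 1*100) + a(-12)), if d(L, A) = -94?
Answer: I*sqrt(74) ≈ 8.6023*I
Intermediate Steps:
sqrt(d(-160, 101 - 1*100) + a(-12)) = sqrt(-94 + (8 - 1*(-12))) = sqrt(-94 + (8 + 12)) = sqrt(-94 + 20) = sqrt(-74) = I*sqrt(74)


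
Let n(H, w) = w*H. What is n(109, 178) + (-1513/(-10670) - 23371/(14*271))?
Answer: 196296936928/10120495 ≈ 19396.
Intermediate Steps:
n(H, w) = H*w
n(109, 178) + (-1513/(-10670) - 23371/(14*271)) = 109*178 + (-1513/(-10670) - 23371/(14*271)) = 19402 + (-1513*(-1/10670) - 23371/3794) = 19402 + (1513/10670 - 23371*1/3794) = 19402 + (1513/10670 - 23371/3794) = 19402 - 60907062/10120495 = 196296936928/10120495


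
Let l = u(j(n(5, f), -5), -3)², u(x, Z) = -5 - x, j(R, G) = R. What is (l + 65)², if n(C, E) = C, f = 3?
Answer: 27225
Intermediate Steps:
l = 100 (l = (-5 - 1*5)² = (-5 - 5)² = (-10)² = 100)
(l + 65)² = (100 + 65)² = 165² = 27225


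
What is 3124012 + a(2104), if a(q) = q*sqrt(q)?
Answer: 3124012 + 4208*sqrt(526) ≈ 3.2205e+6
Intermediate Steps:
a(q) = q**(3/2)
3124012 + a(2104) = 3124012 + 2104**(3/2) = 3124012 + 4208*sqrt(526)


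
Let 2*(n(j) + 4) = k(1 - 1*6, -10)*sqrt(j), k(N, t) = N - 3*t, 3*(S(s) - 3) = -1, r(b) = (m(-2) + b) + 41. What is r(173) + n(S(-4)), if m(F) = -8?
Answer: 202 + 25*sqrt(6)/3 ≈ 222.41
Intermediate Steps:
r(b) = 33 + b (r(b) = (-8 + b) + 41 = 33 + b)
S(s) = 8/3 (S(s) = 3 + (1/3)*(-1) = 3 - 1/3 = 8/3)
n(j) = -4 + 25*sqrt(j)/2 (n(j) = -4 + (((1 - 1*6) - 3*(-10))*sqrt(j))/2 = -4 + (((1 - 6) + 30)*sqrt(j))/2 = -4 + ((-5 + 30)*sqrt(j))/2 = -4 + (25*sqrt(j))/2 = -4 + 25*sqrt(j)/2)
r(173) + n(S(-4)) = (33 + 173) + (-4 + 25*sqrt(8/3)/2) = 206 + (-4 + 25*(2*sqrt(6)/3)/2) = 206 + (-4 + 25*sqrt(6)/3) = 202 + 25*sqrt(6)/3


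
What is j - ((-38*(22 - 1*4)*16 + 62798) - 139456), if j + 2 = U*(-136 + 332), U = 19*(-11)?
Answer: 46636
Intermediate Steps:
U = -209
j = -40966 (j = -2 - 209*(-136 + 332) = -2 - 209*196 = -2 - 40964 = -40966)
j - ((-38*(22 - 1*4)*16 + 62798) - 139456) = -40966 - ((-38*(22 - 1*4)*16 + 62798) - 139456) = -40966 - ((-38*(22 - 4)*16 + 62798) - 139456) = -40966 - ((-38*18*16 + 62798) - 139456) = -40966 - ((-684*16 + 62798) - 139456) = -40966 - ((-10944 + 62798) - 139456) = -40966 - (51854 - 139456) = -40966 - 1*(-87602) = -40966 + 87602 = 46636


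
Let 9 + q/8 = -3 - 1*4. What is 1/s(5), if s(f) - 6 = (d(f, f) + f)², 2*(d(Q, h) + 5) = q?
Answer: 1/4102 ≈ 0.00024378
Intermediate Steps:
q = -128 (q = -72 + 8*(-3 - 1*4) = -72 + 8*(-3 - 4) = -72 + 8*(-7) = -72 - 56 = -128)
d(Q, h) = -69 (d(Q, h) = -5 + (½)*(-128) = -5 - 64 = -69)
s(f) = 6 + (-69 + f)²
1/s(5) = 1/(6 + (-69 + 5)²) = 1/(6 + (-64)²) = 1/(6 + 4096) = 1/4102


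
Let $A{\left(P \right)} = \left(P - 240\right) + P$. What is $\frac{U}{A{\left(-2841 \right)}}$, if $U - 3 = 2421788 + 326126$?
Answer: $- \frac{2747917}{5922} \approx -464.02$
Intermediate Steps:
$U = 2747917$ ($U = 3 + \left(2421788 + 326126\right) = 3 + 2747914 = 2747917$)
$A{\left(P \right)} = -240 + 2 P$ ($A{\left(P \right)} = \left(-240 + P\right) + P = -240 + 2 P$)
$\frac{U}{A{\left(-2841 \right)}} = \frac{2747917}{-240 + 2 \left(-2841\right)} = \frac{2747917}{-240 - 5682} = \frac{2747917}{-5922} = 2747917 \left(- \frac{1}{5922}\right) = - \frac{2747917}{5922}$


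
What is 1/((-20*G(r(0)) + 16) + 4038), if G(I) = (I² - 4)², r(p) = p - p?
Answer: 1/3734 ≈ 0.00026781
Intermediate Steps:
r(p) = 0
G(I) = (-4 + I²)²
1/((-20*G(r(0)) + 16) + 4038) = 1/((-20*(-4 + 0²)² + 16) + 4038) = 1/((-20*(-4 + 0)² + 16) + 4038) = 1/((-20*(-4)² + 16) + 4038) = 1/((-20*16 + 16) + 4038) = 1/((-320 + 16) + 4038) = 1/(-304 + 4038) = 1/3734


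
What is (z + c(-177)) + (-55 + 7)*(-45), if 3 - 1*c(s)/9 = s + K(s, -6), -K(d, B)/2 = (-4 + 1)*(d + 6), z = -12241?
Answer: 773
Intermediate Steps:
K(d, B) = 36 + 6*d (K(d, B) = -2*(-4 + 1)*(d + 6) = -(-6)*(6 + d) = -2*(-18 - 3*d) = 36 + 6*d)
c(s) = -297 - 63*s (c(s) = 27 - 9*(s + (36 + 6*s)) = 27 - 9*(36 + 7*s) = 27 + (-324 - 63*s) = -297 - 63*s)
(z + c(-177)) + (-55 + 7)*(-45) = (-12241 + (-297 - 63*(-177))) + (-55 + 7)*(-45) = (-12241 + (-297 + 11151)) - 48*(-45) = (-12241 + 10854) + 2160 = -1387 + 2160 = 773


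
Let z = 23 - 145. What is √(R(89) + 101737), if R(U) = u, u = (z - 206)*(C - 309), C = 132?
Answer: √159793 ≈ 399.74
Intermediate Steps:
z = -122
u = 58056 (u = (-122 - 206)*(132 - 309) = -328*(-177) = 58056)
R(U) = 58056
√(R(89) + 101737) = √(58056 + 101737) = √159793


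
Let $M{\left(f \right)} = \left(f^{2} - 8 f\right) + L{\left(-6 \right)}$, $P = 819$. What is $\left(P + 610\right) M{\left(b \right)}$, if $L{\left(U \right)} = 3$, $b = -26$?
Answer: $1267523$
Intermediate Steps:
$M{\left(f \right)} = 3 + f^{2} - 8 f$ ($M{\left(f \right)} = \left(f^{2} - 8 f\right) + 3 = 3 + f^{2} - 8 f$)
$\left(P + 610\right) M{\left(b \right)} = \left(819 + 610\right) \left(3 + \left(-26\right)^{2} - -208\right) = 1429 \left(3 + 676 + 208\right) = 1429 \cdot 887 = 1267523$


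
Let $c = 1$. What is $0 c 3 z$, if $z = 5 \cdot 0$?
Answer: $0$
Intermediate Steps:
$z = 0$
$0 c 3 z = 0 \cdot 1 \cdot 3 \cdot 0 = 0 \cdot 3 \cdot 0 = 0 \cdot 0 = 0$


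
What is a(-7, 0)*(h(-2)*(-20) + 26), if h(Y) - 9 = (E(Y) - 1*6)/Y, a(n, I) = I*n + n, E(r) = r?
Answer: 1638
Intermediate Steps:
a(n, I) = n + I*n
h(Y) = 9 + (-6 + Y)/Y (h(Y) = 9 + (Y - 1*6)/Y = 9 + (Y - 6)/Y = 9 + (-6 + Y)/Y)
a(-7, 0)*(h(-2)*(-20) + 26) = (-7*(1 + 0))*((10 - 6/(-2))*(-20) + 26) = (-7*1)*((10 - 6*(-1/2))*(-20) + 26) = -7*((10 + 3)*(-20) + 26) = -7*(13*(-20) + 26) = -7*(-260 + 26) = -7*(-234) = 1638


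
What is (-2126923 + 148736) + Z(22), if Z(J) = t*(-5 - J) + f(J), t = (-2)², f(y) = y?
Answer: -1978273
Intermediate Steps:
t = 4
Z(J) = -20 - 3*J (Z(J) = 4*(-5 - J) + J = (-20 - 4*J) + J = -20 - 3*J)
(-2126923 + 148736) + Z(22) = (-2126923 + 148736) + (-20 - 3*22) = -1978187 + (-20 - 66) = -1978187 - 86 = -1978273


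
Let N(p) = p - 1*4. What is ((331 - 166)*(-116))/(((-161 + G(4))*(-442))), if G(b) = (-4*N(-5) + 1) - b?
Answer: -4785/14144 ≈ -0.33831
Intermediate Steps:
N(p) = -4 + p (N(p) = p - 4 = -4 + p)
G(b) = 37 - b (G(b) = (-4*(-4 - 5) + 1) - b = (-4*(-9) + 1) - b = (36 + 1) - b = 37 - b)
((331 - 166)*(-116))/(((-161 + G(4))*(-442))) = ((331 - 166)*(-116))/(((-161 + (37 - 1*4))*(-442))) = (165*(-116))/(((-161 + (37 - 4))*(-442))) = -19140*(-1/(442*(-161 + 33))) = -19140/((-128*(-442))) = -19140/56576 = -19140*1/56576 = -4785/14144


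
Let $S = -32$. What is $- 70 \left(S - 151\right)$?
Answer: $12810$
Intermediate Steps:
$- 70 \left(S - 151\right) = - 70 \left(-32 - 151\right) = \left(-70\right) \left(-183\right) = 12810$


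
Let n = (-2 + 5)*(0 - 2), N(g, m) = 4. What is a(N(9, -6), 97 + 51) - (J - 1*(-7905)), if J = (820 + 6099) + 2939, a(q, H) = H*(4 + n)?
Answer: -18059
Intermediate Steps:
n = -6 (n = 3*(-2) = -6)
a(q, H) = -2*H (a(q, H) = H*(4 - 6) = H*(-2) = -2*H)
J = 9858 (J = 6919 + 2939 = 9858)
a(N(9, -6), 97 + 51) - (J - 1*(-7905)) = -2*(97 + 51) - (9858 - 1*(-7905)) = -2*148 - (9858 + 7905) = -296 - 1*17763 = -296 - 17763 = -18059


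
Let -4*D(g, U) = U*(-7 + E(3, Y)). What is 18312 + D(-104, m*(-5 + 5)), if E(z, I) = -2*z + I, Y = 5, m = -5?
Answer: 18312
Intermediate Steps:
E(z, I) = I - 2*z
D(g, U) = 2*U (D(g, U) = -U*(-7 + (5 - 2*3))/4 = -U*(-7 + (5 - 6))/4 = -U*(-7 - 1)/4 = -U*(-8)/4 = -(-2)*U = 2*U)
18312 + D(-104, m*(-5 + 5)) = 18312 + 2*(-5*(-5 + 5)) = 18312 + 2*(-5*0) = 18312 + 2*0 = 18312 + 0 = 18312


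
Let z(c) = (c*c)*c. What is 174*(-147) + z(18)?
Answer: -19746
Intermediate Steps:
z(c) = c³ (z(c) = c²*c = c³)
174*(-147) + z(18) = 174*(-147) + 18³ = -25578 + 5832 = -19746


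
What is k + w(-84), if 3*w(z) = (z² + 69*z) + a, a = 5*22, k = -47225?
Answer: -140305/3 ≈ -46768.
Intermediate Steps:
a = 110
w(z) = 110/3 + 23*z + z²/3 (w(z) = ((z² + 69*z) + 110)/3 = (110 + z² + 69*z)/3 = 110/3 + 23*z + z²/3)
k + w(-84) = -47225 + (110/3 + 23*(-84) + (⅓)*(-84)²) = -47225 + (110/3 - 1932 + (⅓)*7056) = -47225 + (110/3 - 1932 + 2352) = -47225 + 1370/3 = -140305/3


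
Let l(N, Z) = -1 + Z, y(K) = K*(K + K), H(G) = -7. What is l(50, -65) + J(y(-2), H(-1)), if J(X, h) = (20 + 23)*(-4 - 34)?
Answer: -1700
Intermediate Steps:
y(K) = 2*K**2 (y(K) = K*(2*K) = 2*K**2)
J(X, h) = -1634 (J(X, h) = 43*(-38) = -1634)
l(50, -65) + J(y(-2), H(-1)) = (-1 - 65) - 1634 = -66 - 1634 = -1700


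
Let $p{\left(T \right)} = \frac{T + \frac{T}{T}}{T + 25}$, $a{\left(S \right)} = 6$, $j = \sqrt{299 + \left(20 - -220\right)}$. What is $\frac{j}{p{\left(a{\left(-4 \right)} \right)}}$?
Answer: $31 \sqrt{11} \approx 102.82$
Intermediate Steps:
$j = 7 \sqrt{11}$ ($j = \sqrt{299 + \left(20 + 220\right)} = \sqrt{299 + 240} = \sqrt{539} = 7 \sqrt{11} \approx 23.216$)
$p{\left(T \right)} = \frac{1 + T}{25 + T}$ ($p{\left(T \right)} = \frac{T + 1}{25 + T} = \frac{1 + T}{25 + T}$)
$\frac{j}{p{\left(a{\left(-4 \right)} \right)}} = \frac{7 \sqrt{11}}{\frac{1}{25 + 6} \left(1 + 6\right)} = \frac{7 \sqrt{11}}{\frac{1}{31} \cdot 7} = \frac{7 \sqrt{11}}{\frac{7}{31}} = 7 \sqrt{11} \cdot \frac{31}{7} = 31 \sqrt{11}$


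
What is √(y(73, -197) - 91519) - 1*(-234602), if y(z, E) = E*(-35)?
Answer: 234602 + 4*I*√5289 ≈ 2.346e+5 + 290.9*I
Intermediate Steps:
y(z, E) = -35*E
√(y(73, -197) - 91519) - 1*(-234602) = √(-35*(-197) - 91519) - 1*(-234602) = √(6895 - 91519) + 234602 = √(-84624) + 234602 = 4*I*√5289 + 234602 = 234602 + 4*I*√5289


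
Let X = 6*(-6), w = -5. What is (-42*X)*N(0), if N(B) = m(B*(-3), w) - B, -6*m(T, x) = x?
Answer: 1260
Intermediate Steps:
m(T, x) = -x/6
N(B) = ⅚ - B (N(B) = -⅙*(-5) - B = ⅚ - B)
X = -36
(-42*X)*N(0) = (-42*(-36))*(⅚ - 1*0) = 1512*(⅚ + 0) = 1512*(⅚) = 1260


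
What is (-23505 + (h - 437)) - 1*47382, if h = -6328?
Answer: -77652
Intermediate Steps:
(-23505 + (h - 437)) - 1*47382 = (-23505 + (-6328 - 437)) - 1*47382 = (-23505 - 6765) - 47382 = -30270 - 47382 = -77652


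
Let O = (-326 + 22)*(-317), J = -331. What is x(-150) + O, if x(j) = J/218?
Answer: 21007893/218 ≈ 96367.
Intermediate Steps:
x(j) = -331/218
O = 96368 (O = -304*(-317) = 96368)
x(-150) + O = -331/218 + 96368 = 21007893/218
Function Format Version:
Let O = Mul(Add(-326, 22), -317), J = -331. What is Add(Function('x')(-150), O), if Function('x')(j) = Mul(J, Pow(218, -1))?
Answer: Rational(21007893, 218) ≈ 96367.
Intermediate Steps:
Function('x')(j) = Rational(-331, 218) (Function('x')(j) = Mul(-331, Pow(218, -1)) = Mul(-331, Rational(1, 218)) = Rational(-331, 218))
O = 96368 (O = Mul(-304, -317) = 96368)
Add(Function('x')(-150), O) = Add(Rational(-331, 218), 96368) = Rational(21007893, 218)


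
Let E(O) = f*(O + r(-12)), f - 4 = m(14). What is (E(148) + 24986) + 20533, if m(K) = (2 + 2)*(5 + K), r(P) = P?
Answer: 56399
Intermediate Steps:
m(K) = 20 + 4*K (m(K) = 4*(5 + K) = 20 + 4*K)
f = 80 (f = 4 + (20 + 4*14) = 4 + (20 + 56) = 4 + 76 = 80)
E(O) = -960 + 80*O (E(O) = 80*(O - 12) = 80*(-12 + O) = -960 + 80*O)
(E(148) + 24986) + 20533 = ((-960 + 80*148) + 24986) + 20533 = ((-960 + 11840) + 24986) + 20533 = (10880 + 24986) + 20533 = 35866 + 20533 = 56399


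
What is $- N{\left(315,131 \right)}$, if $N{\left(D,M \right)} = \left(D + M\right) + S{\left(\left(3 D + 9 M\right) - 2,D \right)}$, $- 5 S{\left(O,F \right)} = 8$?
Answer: $- \frac{2222}{5} \approx -444.4$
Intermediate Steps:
$S{\left(O,F \right)} = - \frac{8}{5}$ ($S{\left(O,F \right)} = \left(- \frac{1}{5}\right) 8 = - \frac{8}{5}$)
$N{\left(D,M \right)} = - \frac{8}{5} + D + M$ ($N{\left(D,M \right)} = \left(D + M\right) - \frac{8}{5} = - \frac{8}{5} + D + M$)
$- N{\left(315,131 \right)} = - (- \frac{8}{5} + 315 + 131) = \left(-1\right) \frac{2222}{5} = - \frac{2222}{5}$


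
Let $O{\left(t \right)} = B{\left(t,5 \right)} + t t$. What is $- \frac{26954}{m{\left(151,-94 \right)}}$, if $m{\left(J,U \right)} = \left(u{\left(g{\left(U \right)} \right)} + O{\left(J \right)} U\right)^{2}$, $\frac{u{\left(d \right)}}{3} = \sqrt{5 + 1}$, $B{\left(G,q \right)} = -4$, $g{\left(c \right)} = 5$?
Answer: $- \frac{1146068495291539}{195253332885242533692675} - \frac{3208900654 \sqrt{6}}{195253332885242533692675} \approx -5.8697 \cdot 10^{-9}$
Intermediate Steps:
$u{\left(d \right)} = 3 \sqrt{6}$ ($u{\left(d \right)} = 3 \sqrt{5 + 1} = 3 \sqrt{6}$)
$O{\left(t \right)} = -4 + t^{2}$ ($O{\left(t \right)} = -4 + t t = -4 + t^{2}$)
$m{\left(J,U \right)} = \left(3 \sqrt{6} + U \left(-4 + J^{2}\right)\right)^{2}$ ($m{\left(J,U \right)} = \left(3 \sqrt{6} + \left(-4 + J^{2}\right) U\right)^{2} = \left(3 \sqrt{6} + U \left(-4 + J^{2}\right)\right)^{2}$)
$- \frac{26954}{m{\left(151,-94 \right)}} = - \frac{26954}{\left(3 \sqrt{6} - 94 \left(-4 + 151^{2}\right)\right)^{2}} = - \frac{26954}{\left(3 \sqrt{6} - 94 \left(-4 + 22801\right)\right)^{2}} = - \frac{26954}{\left(3 \sqrt{6} - 2142918\right)^{2}} = - \frac{26954}{\left(-2142918 + 3 \sqrt{6}\right)^{2}}$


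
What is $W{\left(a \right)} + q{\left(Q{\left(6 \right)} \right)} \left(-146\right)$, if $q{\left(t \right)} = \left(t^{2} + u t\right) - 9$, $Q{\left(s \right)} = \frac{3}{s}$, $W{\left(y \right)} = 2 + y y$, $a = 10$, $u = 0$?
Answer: $\frac{2759}{2} \approx 1379.5$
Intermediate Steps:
$W{\left(y \right)} = 2 + y^{2}$
$q{\left(t \right)} = -9 + t^{2}$ ($q{\left(t \right)} = \left(t^{2} + 0 t\right) - 9 = \left(t^{2} + 0\right) - 9 = t^{2} - 9 = -9 + t^{2}$)
$W{\left(a \right)} + q{\left(Q{\left(6 \right)} \right)} \left(-146\right) = \left(2 + 10^{2}\right) + \left(-9 + \left(\frac{3}{6}\right)^{2}\right) \left(-146\right) = \left(2 + 100\right) + \left(-9 + \left(3 \cdot \frac{1}{6}\right)^{2}\right) \left(-146\right) = 102 + \left(-9 + \left(\frac{1}{2}\right)^{2}\right) \left(-146\right) = 102 + \left(-9 + \frac{1}{4}\right) \left(-146\right) = 102 - - \frac{2555}{2} = 102 + \frac{2555}{2} = \frac{2759}{2}$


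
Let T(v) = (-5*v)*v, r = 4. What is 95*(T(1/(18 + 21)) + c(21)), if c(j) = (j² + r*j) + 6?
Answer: 76726370/1521 ≈ 50445.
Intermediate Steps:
T(v) = -5*v²
c(j) = 6 + j² + 4*j (c(j) = (j² + 4*j) + 6 = 6 + j² + 4*j)
95*(T(1/(18 + 21)) + c(21)) = 95*(-5/(18 + 21)² + (6 + 21² + 4*21)) = 95*(-5*(1/39)² + (6 + 441 + 84)) = 95*(-5*(1/39)² + 531) = 95*(-5*1/1521 + 531) = 95*(-5/1521 + 531) = 95*(807646/1521) = 76726370/1521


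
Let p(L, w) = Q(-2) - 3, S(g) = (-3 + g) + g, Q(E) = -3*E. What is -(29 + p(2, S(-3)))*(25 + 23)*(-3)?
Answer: 4608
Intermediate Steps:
S(g) = -3 + 2*g
p(L, w) = 3 (p(L, w) = -3*(-2) - 3 = 6 - 3 = 3)
-(29 + p(2, S(-3)))*(25 + 23)*(-3) = -(29 + 3)*(25 + 23)*(-3) = -32*48*(-3) = -1536*(-3) = -1*(-4608) = 4608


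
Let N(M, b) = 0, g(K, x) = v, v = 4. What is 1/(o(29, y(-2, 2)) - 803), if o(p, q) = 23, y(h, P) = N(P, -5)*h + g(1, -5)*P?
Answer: -1/780 ≈ -0.0012821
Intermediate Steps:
g(K, x) = 4
y(h, P) = 4*P (y(h, P) = 0*h + 4*P = 0 + 4*P = 4*P)
1/(o(29, y(-2, 2)) - 803) = 1/(23 - 803) = 1/(-780) = -1/780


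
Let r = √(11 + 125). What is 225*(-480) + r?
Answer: -108000 + 2*√34 ≈ -1.0799e+5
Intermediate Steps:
r = 2*√34 (r = √136 = 2*√34 ≈ 11.662)
225*(-480) + r = 225*(-480) + 2*√34 = -108000 + 2*√34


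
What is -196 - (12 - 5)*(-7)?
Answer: -147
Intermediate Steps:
-196 - (12 - 5)*(-7) = -196 - 7*(-7) = -196 - 1*(-49) = -196 + 49 = -147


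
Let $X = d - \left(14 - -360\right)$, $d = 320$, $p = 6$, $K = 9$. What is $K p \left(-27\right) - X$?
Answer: $-1404$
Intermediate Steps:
$X = -54$ ($X = 320 - \left(14 - -360\right) = 320 - \left(14 + 360\right) = 320 - 374 = -54$)
$K p \left(-27\right) - X = 9 \cdot 6 \left(-27\right) - -54 = 54 \left(-27\right) + 54 = -1458 + 54 = -1404$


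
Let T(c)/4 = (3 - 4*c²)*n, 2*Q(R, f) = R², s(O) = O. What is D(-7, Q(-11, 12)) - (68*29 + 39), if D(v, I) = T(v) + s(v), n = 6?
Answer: -6650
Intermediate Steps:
Q(R, f) = R²/2
T(c) = 72 - 96*c² (T(c) = 4*((3 - 4*c²)*6) = 4*(18 - 24*c²) = 72 - 96*c²)
D(v, I) = 72 + v - 96*v² (D(v, I) = (72 - 96*v²) + v = 72 + v - 96*v²)
D(-7, Q(-11, 12)) - (68*29 + 39) = (72 - 7 - 96*(-7)²) - (68*29 + 39) = (72 - 7 - 96*49) - (1972 + 39) = (72 - 7 - 4704) - 1*2011 = -4639 - 2011 = -6650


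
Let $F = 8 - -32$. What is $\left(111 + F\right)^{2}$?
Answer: $22801$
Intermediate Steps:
$F = 40$ ($F = 8 + 32 = 40$)
$\left(111 + F\right)^{2} = \left(111 + 40\right)^{2} = 151^{2} = 22801$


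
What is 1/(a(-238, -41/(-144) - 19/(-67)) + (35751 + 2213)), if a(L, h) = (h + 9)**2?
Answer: 93083904/3542359390681 ≈ 2.6277e-5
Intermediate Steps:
a(L, h) = (9 + h)**2
1/(a(-238, -41/(-144) - 19/(-67)) + (35751 + 2213)) = 1/((9 + (-41/(-144) - 19/(-67)))**2 + (35751 + 2213)) = 1/((9 + (-41*(-1/144) - 19*(-1/67)))**2 + 37964) = 1/((9 + (41/144 + 19/67))**2 + 37964) = 1/((9 + 5483/9648)**2 + 37964) = 1/((92315/9648)**2 + 37964) = 1/(8522059225/93083904 + 37964) = 1/(3542359390681/93083904) = 93083904/3542359390681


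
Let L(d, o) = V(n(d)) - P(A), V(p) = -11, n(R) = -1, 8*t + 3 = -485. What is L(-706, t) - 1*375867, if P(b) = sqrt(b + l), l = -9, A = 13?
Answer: -375880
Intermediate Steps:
t = -61 (t = -3/8 + (1/8)*(-485) = -3/8 - 485/8 = -61)
P(b) = sqrt(-9 + b) (P(b) = sqrt(b - 9) = sqrt(-9 + b))
L(d, o) = -13 (L(d, o) = -11 - sqrt(-9 + 13) = -11 - sqrt(4) = -11 - 1*2 = -11 - 2 = -13)
L(-706, t) - 1*375867 = -13 - 1*375867 = -13 - 375867 = -375880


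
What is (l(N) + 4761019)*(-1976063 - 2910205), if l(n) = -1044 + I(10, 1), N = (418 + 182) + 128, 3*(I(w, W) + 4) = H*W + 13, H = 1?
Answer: -23258516780812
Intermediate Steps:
I(w, W) = ⅓ + W/3 (I(w, W) = -4 + (1*W + 13)/3 = -4 + (W + 13)/3 = -4 + (13 + W)/3 = -4 + (13/3 + W/3) = ⅓ + W/3)
N = 728 (N = 600 + 128 = 728)
l(n) = -3130/3 (l(n) = -1044 + (⅓ + (⅓)*1) = -1044 + (⅓ + ⅓) = -1044 + ⅔ = -3130/3)
(l(N) + 4761019)*(-1976063 - 2910205) = (-3130/3 + 4761019)*(-1976063 - 2910205) = (14279927/3)*(-4886268) = -23258516780812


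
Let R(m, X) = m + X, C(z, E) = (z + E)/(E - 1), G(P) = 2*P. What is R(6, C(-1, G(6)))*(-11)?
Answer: -77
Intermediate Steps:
C(z, E) = (E + z)/(-1 + E)
R(m, X) = X + m
R(6, C(-1, G(6)))*(-11) = ((2*6 - 1)/(-1 + 2*6) + 6)*(-11) = ((12 - 1)/(-1 + 12) + 6)*(-11) = (11/11 + 6)*(-11) = ((1/11)*11 + 6)*(-11) = (1 + 6)*(-11) = 7*(-11) = -77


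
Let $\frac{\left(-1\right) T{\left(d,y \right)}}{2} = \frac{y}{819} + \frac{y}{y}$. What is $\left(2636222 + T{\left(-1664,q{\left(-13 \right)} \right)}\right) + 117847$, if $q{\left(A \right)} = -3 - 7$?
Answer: $\frac{2255580893}{819} \approx 2.7541 \cdot 10^{6}$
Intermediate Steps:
$q{\left(A \right)} = -10$ ($q{\left(A \right)} = -3 - 7 = -10$)
$T{\left(d,y \right)} = -2 - \frac{2 y}{819}$ ($T{\left(d,y \right)} = - 2 \left(\frac{y}{819} + \frac{y}{y}\right) = - 2 \left(y \frac{1}{819} + 1\right) = - 2 \left(\frac{y}{819} + 1\right) = - 2 \left(1 + \frac{y}{819}\right) = -2 - \frac{2 y}{819}$)
$\left(2636222 + T{\left(-1664,q{\left(-13 \right)} \right)}\right) + 117847 = \left(2636222 - \frac{1618}{819}\right) + 117847 = \frac{2159064200}{819} + 117847 = \frac{2255580893}{819}$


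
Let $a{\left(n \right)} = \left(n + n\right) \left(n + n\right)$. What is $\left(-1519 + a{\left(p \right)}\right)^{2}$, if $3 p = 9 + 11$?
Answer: $\frac{145709041}{81} \approx 1.7989 \cdot 10^{6}$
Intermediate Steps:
$p = \frac{20}{3}$ ($p = \frac{9 + 11}{3} = \frac{1}{3} \cdot 20 = \frac{20}{3} \approx 6.6667$)
$a{\left(n \right)} = 4 n^{2}$ ($a{\left(n \right)} = 2 n 2 n = 4 n^{2}$)
$\left(-1519 + a{\left(p \right)}\right)^{2} = \left(-1519 + 4 \left(\frac{20}{3}\right)^{2}\right)^{2} = \left(-1519 + 4 \cdot \frac{400}{9}\right)^{2} = \left(-1519 + \frac{1600}{9}\right)^{2} = \left(- \frac{12071}{9}\right)^{2} = \frac{145709041}{81}$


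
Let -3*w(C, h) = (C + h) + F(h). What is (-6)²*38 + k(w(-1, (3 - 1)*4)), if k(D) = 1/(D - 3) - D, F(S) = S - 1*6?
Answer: 8225/6 ≈ 1370.8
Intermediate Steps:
F(S) = -6 + S (F(S) = S - 6 = -6 + S)
w(C, h) = 2 - 2*h/3 - C/3 (w(C, h) = -((C + h) + (-6 + h))/3 = -(-6 + C + 2*h)/3 = 2 - 2*h/3 - C/3)
k(D) = 1/(-3 + D) - D
(-6)²*38 + k(w(-1, (3 - 1)*4)) = (-6)²*38 + (1 - (2 - 2*(3 - 1)*4/3 - ⅓*(-1))² + 3*(2 - 2*(3 - 1)*4/3 - ⅓*(-1)))/(-3 + (2 - 2*(3 - 1)*4/3 - ⅓*(-1))) = 36*38 + (1 - (2 - 4*4/3 + ⅓)² + 3*(2 - 4*4/3 + ⅓))/(-3 + (2 - 4*4/3 + ⅓)) = 1368 + (1 - (2 - ⅔*8 + ⅓)² + 3*(2 - ⅔*8 + ⅓))/(-3 + (2 - ⅔*8 + ⅓)) = 1368 + (1 - (2 - 16/3 + ⅓)² + 3*(2 - 16/3 + ⅓))/(-3 + (2 - 16/3 + ⅓)) = 1368 + (1 - 1*(-3)² + 3*(-3))/(-3 - 3) = 1368 + (1 - 1*9 - 9)/(-6) = 1368 - (1 - 9 - 9)/6 = 1368 - ⅙*(-17) = 1368 + 17/6 = 8225/6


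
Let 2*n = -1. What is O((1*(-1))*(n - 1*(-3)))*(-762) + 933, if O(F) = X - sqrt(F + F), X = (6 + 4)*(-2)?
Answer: 16173 + 762*I*sqrt(5) ≈ 16173.0 + 1703.9*I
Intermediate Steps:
n = -1/2 (n = (1/2)*(-1) = -1/2 ≈ -0.50000)
X = -20 (X = 10*(-2) = -20)
O(F) = -20 - sqrt(2)*sqrt(F) (O(F) = -20 - sqrt(F + F) = -20 - sqrt(2*F) = -20 - sqrt(2)*sqrt(F))
O((1*(-1))*(n - 1*(-3)))*(-762) + 933 = (-20 - sqrt(2)*sqrt((1*(-1))*(-1/2 - 1*(-3))))*(-762) + 933 = (-20 - sqrt(2)*sqrt(-(-1/2 + 3)))*(-762) + 933 = (-20 - sqrt(2)*sqrt(-1*5/2))*(-762) + 933 = (-20 - sqrt(2)*sqrt(-5/2))*(-762) + 933 = (-20 - sqrt(2)*I*sqrt(10)/2)*(-762) + 933 = (-20 - I*sqrt(5))*(-762) + 933 = (15240 + 762*I*sqrt(5)) + 933 = 16173 + 762*I*sqrt(5)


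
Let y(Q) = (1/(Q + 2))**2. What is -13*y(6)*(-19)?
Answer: 247/64 ≈ 3.8594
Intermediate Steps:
y(Q) = (2 + Q)**(-2) (y(Q) = (1/(2 + Q))**2 = (2 + Q)**(-2))
-13*y(6)*(-19) = -13/(2 + 6)**2*(-19) = -13/8**2*(-19) = -13*1/64*(-19) = -13/64*(-19) = 247/64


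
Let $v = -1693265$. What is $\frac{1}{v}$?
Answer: $- \frac{1}{1693265} \approx -5.9057 \cdot 10^{-7}$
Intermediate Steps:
$\frac{1}{v} = \frac{1}{-1693265} = - \frac{1}{1693265}$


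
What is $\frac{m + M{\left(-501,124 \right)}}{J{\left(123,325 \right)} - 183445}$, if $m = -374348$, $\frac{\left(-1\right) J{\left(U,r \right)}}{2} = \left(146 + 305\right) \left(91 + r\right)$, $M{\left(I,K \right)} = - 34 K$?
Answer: $\frac{378564}{558677} \approx 0.67761$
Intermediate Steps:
$J{\left(U,r \right)} = -82082 - 902 r$ ($J{\left(U,r \right)} = - 2 \left(146 + 305\right) \left(91 + r\right) = - 2 \cdot 451 \left(91 + r\right) = - 2 \left(41041 + 451 r\right) = -82082 - 902 r$)
$\frac{m + M{\left(-501,124 \right)}}{J{\left(123,325 \right)} - 183445} = \frac{-374348 - 4216}{\left(-82082 - 293150\right) - 183445} = - \frac{378564}{-375232 - 183445} = - \frac{378564}{-558677} = \left(-378564\right) \left(- \frac{1}{558677}\right) = \frac{378564}{558677}$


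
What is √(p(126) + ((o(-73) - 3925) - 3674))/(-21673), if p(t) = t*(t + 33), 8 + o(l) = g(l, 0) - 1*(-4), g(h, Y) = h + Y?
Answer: -√12358/21673 ≈ -0.0051293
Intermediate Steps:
g(h, Y) = Y + h
o(l) = -4 + l (o(l) = -8 + ((0 + l) - 1*(-4)) = -8 + (l + 4) = -8 + (4 + l) = -4 + l)
p(t) = t*(33 + t)
√(p(126) + ((o(-73) - 3925) - 3674))/(-21673) = √(126*(33 + 126) + (((-4 - 73) - 3925) - 3674))/(-21673) = √(126*159 + ((-77 - 3925) - 3674))*(-1/21673) = √(20034 + (-4002 - 3674))*(-1/21673) = √(20034 - 7676)*(-1/21673) = √12358*(-1/21673) = -√12358/21673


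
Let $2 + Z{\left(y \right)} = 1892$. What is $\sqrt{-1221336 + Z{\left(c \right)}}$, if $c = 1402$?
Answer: $3 i \sqrt{135494} \approx 1104.3 i$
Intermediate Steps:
$Z{\left(y \right)} = 1890$ ($Z{\left(y \right)} = -2 + 1892 = 1890$)
$\sqrt{-1221336 + Z{\left(c \right)}} = \sqrt{-1221336 + 1890} = \sqrt{-1219446} = 3 i \sqrt{135494}$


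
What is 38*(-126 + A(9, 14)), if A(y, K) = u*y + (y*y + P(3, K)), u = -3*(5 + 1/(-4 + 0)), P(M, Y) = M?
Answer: -12939/2 ≈ -6469.5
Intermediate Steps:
u = -57/4 (u = -3*(5 + 1/(-4)) = -3*(5 - ¼) = -3*19/4 = -57/4 ≈ -14.250)
A(y, K) = 3 + y² - 57*y/4 (A(y, K) = -57*y/4 + (y*y + 3) = -57*y/4 + (y² + 3) = -57*y/4 + (3 + y²) = 3 + y² - 57*y/4)
38*(-126 + A(9, 14)) = 38*(-126 + (3 + 9² - 57/4*9)) = 38*(-126 + (3 + 81 - 513/4)) = 38*(-126 - 177/4) = 38*(-681/4) = -12939/2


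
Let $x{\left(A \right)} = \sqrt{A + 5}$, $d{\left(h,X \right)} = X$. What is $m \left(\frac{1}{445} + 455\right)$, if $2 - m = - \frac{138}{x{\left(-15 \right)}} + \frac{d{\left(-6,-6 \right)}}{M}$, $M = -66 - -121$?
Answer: $\frac{23487216}{24475} - \frac{13970844 i \sqrt{10}}{2225} \approx 959.64 - 19856.0 i$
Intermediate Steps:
$M = 55$ ($M = -66 + 121 = 55$)
$x{\left(A \right)} = \sqrt{5 + A}$
$m = \frac{116}{55} - \frac{69 i \sqrt{10}}{5}$ ($m = 2 - \left(- \frac{138}{\sqrt{5 - 15}} - \frac{6}{55}\right) = 2 - \left(- \frac{138}{\sqrt{-10}} - \frac{6}{55}\right) = 2 - \left(- \frac{138}{i \sqrt{10}} - \frac{6}{55}\right) = 2 - \left(- 138 \left(- \frac{i \sqrt{10}}{10}\right) - \frac{6}{55}\right) = 2 - \left(\frac{69 i \sqrt{10}}{5} - \frac{6}{55}\right) = 2 - \left(- \frac{6}{55} + \frac{69 i \sqrt{10}}{5}\right) = 2 + \left(\frac{6}{55} - \frac{69 i \sqrt{10}}{5}\right) = \frac{116}{55} - \frac{69 i \sqrt{10}}{5} \approx 2.1091 - 43.639 i$)
$m \left(\frac{1}{445} + 455\right) = \left(\frac{116}{55} - \frac{69 i \sqrt{10}}{5}\right) \left(\frac{1}{445} + 455\right) = \left(\frac{116}{55} - \frac{69 i \sqrt{10}}{5}\right) \frac{202476}{445} = \frac{23487216}{24475} - \frac{13970844 i \sqrt{10}}{2225}$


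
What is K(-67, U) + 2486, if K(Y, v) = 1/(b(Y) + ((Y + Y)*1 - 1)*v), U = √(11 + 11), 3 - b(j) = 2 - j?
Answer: 14938375/6009 - 15*√22/44066 ≈ 2486.0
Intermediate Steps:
b(j) = 1 + j (b(j) = 3 - (2 - j) = 3 + (-2 + j) = 1 + j)
U = √22 ≈ 4.6904
K(Y, v) = 1/(1 + Y + v*(-1 + 2*Y)) (K(Y, v) = 1/((1 + Y) + ((Y + Y)*1 - 1)*v) = 1/((1 + Y) + ((2*Y)*1 - 1)*v) = 1/((1 + Y) + (2*Y - 1)*v) = 1/((1 + Y) + (-1 + 2*Y)*v) = 1/((1 + Y) + v*(-1 + 2*Y)) = 1/(1 + Y + v*(-1 + 2*Y)))
K(-67, U) + 2486 = 1/(1 - 67 - √22 + 2*(-67)*√22) + 2486 = 1/(1 - 67 - √22 - 134*√22) + 2486 = 1/(-66 - 135*√22) + 2486 = 2486 + 1/(-66 - 135*√22)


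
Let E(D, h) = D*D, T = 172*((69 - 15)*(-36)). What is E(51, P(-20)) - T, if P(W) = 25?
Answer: 336969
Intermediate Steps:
T = -334368 (T = 172*(54*(-36)) = 172*(-1944) = -334368)
E(D, h) = D²
E(51, P(-20)) - T = 51² - 1*(-334368) = 2601 + 334368 = 336969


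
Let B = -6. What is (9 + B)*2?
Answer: 6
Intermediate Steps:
(9 + B)*2 = (9 - 6)*2 = 3*2 = 6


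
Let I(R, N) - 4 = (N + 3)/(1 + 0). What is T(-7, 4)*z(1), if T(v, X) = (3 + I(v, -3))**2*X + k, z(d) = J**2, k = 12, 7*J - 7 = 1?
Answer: 13312/49 ≈ 271.67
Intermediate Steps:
J = 8/7 (J = 1 + (1/7)*1 = 1 + 1/7 = 8/7 ≈ 1.1429)
I(R, N) = 7 + N (I(R, N) = 4 + (N + 3)/(1 + 0) = 4 + (3 + N)/1 = 4 + (3 + N)*1 = 4 + (3 + N) = 7 + N)
z(d) = 64/49 (z(d) = (8/7)**2 = 64/49)
T(v, X) = 12 + 49*X (T(v, X) = (3 + (7 - 3))**2*X + 12 = (3 + 4)**2*X + 12 = 7**2*X + 12 = 49*X + 12 = 12 + 49*X)
T(-7, 4)*z(1) = (12 + 49*4)*(64/49) = (12 + 196)*(64/49) = 208*(64/49) = 13312/49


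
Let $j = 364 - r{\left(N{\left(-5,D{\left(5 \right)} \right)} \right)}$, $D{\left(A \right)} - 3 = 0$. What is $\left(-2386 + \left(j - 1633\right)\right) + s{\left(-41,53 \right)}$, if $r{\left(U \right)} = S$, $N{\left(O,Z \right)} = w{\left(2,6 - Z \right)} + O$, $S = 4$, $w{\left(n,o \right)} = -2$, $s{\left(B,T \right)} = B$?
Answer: $-3700$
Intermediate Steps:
$D{\left(A \right)} = 3$ ($D{\left(A \right)} = 3 + 0 = 3$)
$N{\left(O,Z \right)} = -2 + O$
$r{\left(U \right)} = 4$
$j = 360$ ($j = 364 - 4 = 360$)
$\left(-2386 + \left(j - 1633\right)\right) + s{\left(-41,53 \right)} = \left(-2386 + \left(360 - 1633\right)\right) - 41 = \left(-2386 - 1273\right) - 41 = -3659 - 41 = -3700$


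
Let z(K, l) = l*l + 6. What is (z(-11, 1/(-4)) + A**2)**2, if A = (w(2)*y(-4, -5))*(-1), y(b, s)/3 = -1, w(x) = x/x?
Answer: 58081/256 ≈ 226.88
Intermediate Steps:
w(x) = 1
y(b, s) = -3 (y(b, s) = 3*(-1) = -3)
A = 3 (A = (1*(-3))*(-1) = -3*(-1) = 3)
z(K, l) = 6 + l**2 (z(K, l) = l**2 + 6 = 6 + l**2)
(z(-11, 1/(-4)) + A**2)**2 = ((6 + (1/(-4))**2) + 3**2)**2 = ((6 + (-1/4)**2) + 9)**2 = ((6 + 1/16) + 9)**2 = (97/16 + 9)**2 = (241/16)**2 = 58081/256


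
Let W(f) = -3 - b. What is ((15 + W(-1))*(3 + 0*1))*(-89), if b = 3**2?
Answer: -801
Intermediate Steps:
b = 9
W(f) = -12 (W(f) = -3 - 1*9 = -3 - 9 = -12)
((15 + W(-1))*(3 + 0*1))*(-89) = ((15 - 12)*(3 + 0*1))*(-89) = (3*(3 + 0))*(-89) = (3*3)*(-89) = 9*(-89) = -801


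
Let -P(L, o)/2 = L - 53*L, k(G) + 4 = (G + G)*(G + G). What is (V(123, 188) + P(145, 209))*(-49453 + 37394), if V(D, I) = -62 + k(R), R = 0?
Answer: -181053826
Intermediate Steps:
k(G) = -4 + 4*G² (k(G) = -4 + (G + G)*(G + G) = -4 + (2*G)*(2*G) = -4 + 4*G²)
P(L, o) = 104*L (P(L, o) = -2*(L - 53*L) = -(-104)*L = 104*L)
V(D, I) = -66 (V(D, I) = -62 + (-4 + 4*0²) = -62 + (-4 + 4*0) = -62 + (-4 + 0) = -62 - 4 = -66)
(V(123, 188) + P(145, 209))*(-49453 + 37394) = (-66 + 104*145)*(-49453 + 37394) = (-66 + 15080)*(-12059) = 15014*(-12059) = -181053826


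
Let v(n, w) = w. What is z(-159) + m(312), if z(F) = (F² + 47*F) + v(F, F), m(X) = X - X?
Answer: 17649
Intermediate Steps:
m(X) = 0
z(F) = F² + 48*F (z(F) = (F² + 47*F) + F = F² + 48*F)
z(-159) + m(312) = -159*(48 - 159) + 0 = -159*(-111) + 0 = 17649 + 0 = 17649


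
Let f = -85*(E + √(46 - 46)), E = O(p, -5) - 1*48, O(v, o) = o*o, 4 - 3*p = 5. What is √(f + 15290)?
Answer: √17245 ≈ 131.32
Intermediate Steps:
p = -⅓ (p = 4/3 - ⅓*5 = 4/3 - 5/3 = -⅓ ≈ -0.33333)
O(v, o) = o²
E = -23 (E = (-5)² - 1*48 = 25 - 48 = -23)
f = 1955 (f = -85*(-23 + √(46 - 46)) = -85*(-23 + √0) = -85*(-23 + 0) = -85*(-23) = 1955)
√(f + 15290) = √(1955 + 15290) = √17245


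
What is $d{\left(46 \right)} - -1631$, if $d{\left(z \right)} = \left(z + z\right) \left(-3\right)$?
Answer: $1355$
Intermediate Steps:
$d{\left(z \right)} = - 6 z$ ($d{\left(z \right)} = 2 z \left(-3\right) = - 6 z$)
$d{\left(46 \right)} - -1631 = \left(-6\right) 46 - -1631 = -276 + 1631 = 1355$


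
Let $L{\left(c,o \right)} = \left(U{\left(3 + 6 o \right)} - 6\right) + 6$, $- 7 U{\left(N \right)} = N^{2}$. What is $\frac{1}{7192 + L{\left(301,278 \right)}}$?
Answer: $- \frac{7}{2741897} \approx -2.553 \cdot 10^{-6}$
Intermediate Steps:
$U{\left(N \right)} = - \frac{N^{2}}{7}$
$L{\left(c,o \right)} = - \frac{\left(3 + 6 o\right)^{2}}{7}$ ($L{\left(c,o \right)} = \left(- \frac{\left(3 + 6 o\right)^{2}}{7} - 6\right) + 6 = \left(-6 - \frac{\left(3 + 6 o\right)^{2}}{7}\right) + 6 = - \frac{\left(3 + 6 o\right)^{2}}{7}$)
$\frac{1}{7192 + L{\left(301,278 \right)}} = \frac{1}{7192 - \frac{9 \left(1 + 2 \cdot 278\right)^{2}}{7}} = \frac{1}{7192 - \frac{9 \left(1 + 556\right)^{2}}{7}} = \frac{1}{7192 - \frac{9 \cdot 557^{2}}{7}} = \frac{1}{7192 - \frac{2792241}{7}} = \frac{1}{- \frac{2741897}{7}} = - \frac{7}{2741897}$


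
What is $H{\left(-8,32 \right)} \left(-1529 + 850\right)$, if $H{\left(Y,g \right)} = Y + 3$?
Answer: $3395$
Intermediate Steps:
$H{\left(Y,g \right)} = 3 + Y$
$H{\left(-8,32 \right)} \left(-1529 + 850\right) = \left(3 - 8\right) \left(-1529 + 850\right) = \left(-5\right) \left(-679\right) = 3395$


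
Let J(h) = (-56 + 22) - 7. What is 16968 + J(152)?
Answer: 16927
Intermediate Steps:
J(h) = -41 (J(h) = -34 - 7 = -41)
16968 + J(152) = 16968 - 41 = 16927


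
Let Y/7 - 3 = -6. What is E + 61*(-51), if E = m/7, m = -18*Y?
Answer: -3057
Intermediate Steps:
Y = -21 (Y = 21 + 7*(-6) = 21 - 42 = -21)
m = 378 (m = -18*(-21) = 378)
E = 54 (E = 378/7 = 378*(1/7) = 54)
E + 61*(-51) = 54 + 61*(-51) = 54 - 3111 = -3057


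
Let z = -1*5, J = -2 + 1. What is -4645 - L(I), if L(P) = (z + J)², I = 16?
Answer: -4681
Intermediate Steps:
J = -1
z = -5
L(P) = 36 (L(P) = (-5 - 1)² = (-6)² = 36)
-4645 - L(I) = -4645 - 1*36 = -4645 - 36 = -4681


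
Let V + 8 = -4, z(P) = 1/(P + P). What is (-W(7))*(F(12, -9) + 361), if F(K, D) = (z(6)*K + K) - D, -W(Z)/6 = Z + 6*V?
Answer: -149370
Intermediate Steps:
z(P) = 1/(2*P)
V = -12 (V = -8 - 4 = -12)
W(Z) = 432 - 6*Z (W(Z) = -6*(Z + 6*(-12)) = -6*(Z - 72) = -6*(-72 + Z) = 432 - 6*Z)
F(K, D) = -D + 13*K/12 (F(K, D) = (((1/2)/6)*K + K) - D = (((1/2)*(1/6))*K + K) - D = (K/12 + K) - D = 13*K/12 - D = -D + 13*K/12)
(-W(7))*(F(12, -9) + 361) = (-(432 - 6*7))*((-1*(-9) + (13/12)*12) + 361) = (-(432 - 42))*((9 + 13) + 361) = (-1*390)*(22 + 361) = -390*383 = -149370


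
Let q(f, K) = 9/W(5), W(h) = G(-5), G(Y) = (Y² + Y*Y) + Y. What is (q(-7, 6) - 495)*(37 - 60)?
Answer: 56902/5 ≈ 11380.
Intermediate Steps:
G(Y) = Y + 2*Y² (G(Y) = (Y² + Y²) + Y = 2*Y² + Y = Y + 2*Y²)
W(h) = 45 (W(h) = -5*(1 + 2*(-5)) = -5*(1 - 10) = -5*(-9) = 45)
q(f, K) = ⅕ (q(f, K) = 9/45 = 9*(1/45) = ⅕)
(q(-7, 6) - 495)*(37 - 60) = (⅕ - 495)*(37 - 60) = -2474/5*(-23) = 56902/5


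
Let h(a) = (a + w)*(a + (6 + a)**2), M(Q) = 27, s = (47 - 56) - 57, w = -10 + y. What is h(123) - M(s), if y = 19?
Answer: 2212821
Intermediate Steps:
w = 9 (w = -10 + 19 = 9)
s = -66 (s = -9 - 57 = -66)
h(a) = (9 + a)*(a + (6 + a)**2) (h(a) = (a + 9)*(a + (6 + a)**2) = (9 + a)*(a + (6 + a)**2))
h(123) - M(s) = (324 + 123**3 + 22*123**2 + 153*123) - 1*27 = (324 + 1860867 + 22*15129 + 18819) - 27 = (324 + 1860867 + 332838 + 18819) - 27 = 2212848 - 27 = 2212821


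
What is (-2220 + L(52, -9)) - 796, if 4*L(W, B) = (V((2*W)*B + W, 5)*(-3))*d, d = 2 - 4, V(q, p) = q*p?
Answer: -9646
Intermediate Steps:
V(q, p) = p*q
d = -2
L(W, B) = 15*W/2 + 15*B*W (L(W, B) = (((5*((2*W)*B + W))*(-3))*(-2))/4 = (((5*(2*B*W + W))*(-3))*(-2))/4 = (((5*(W + 2*B*W))*(-3))*(-2))/4 = (((5*W + 10*B*W)*(-3))*(-2))/4 = ((-15*W - 30*B*W)*(-2))/4 = (30*W + 60*B*W)/4 = 15*W/2 + 15*B*W)
(-2220 + L(52, -9)) - 796 = (-2220 + (15/2)*52*(1 + 2*(-9))) - 796 = (-2220 + (15/2)*52*(1 - 18)) - 796 = (-2220 + (15/2)*52*(-17)) - 796 = (-2220 - 6630) - 796 = -8850 - 796 = -9646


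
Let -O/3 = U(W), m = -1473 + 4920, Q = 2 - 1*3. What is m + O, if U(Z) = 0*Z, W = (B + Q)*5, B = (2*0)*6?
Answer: 3447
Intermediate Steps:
B = 0 (B = 0*6 = 0)
Q = -1 (Q = 2 - 3 = -1)
W = -5 (W = (0 - 1)*5 = -1*5 = -5)
m = 3447
U(Z) = 0
O = 0 (O = -3*0 = 0)
m + O = 3447 + 0 = 3447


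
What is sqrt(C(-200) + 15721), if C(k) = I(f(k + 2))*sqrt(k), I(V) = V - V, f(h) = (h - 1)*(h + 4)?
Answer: sqrt(15721) ≈ 125.38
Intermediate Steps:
f(h) = (-1 + h)*(4 + h)
I(V) = 0
C(k) = 0 (C(k) = 0*sqrt(k) = 0)
sqrt(C(-200) + 15721) = sqrt(0 + 15721) = sqrt(15721)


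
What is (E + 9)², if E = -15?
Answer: 36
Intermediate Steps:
(E + 9)² = (-15 + 9)² = (-6)² = 36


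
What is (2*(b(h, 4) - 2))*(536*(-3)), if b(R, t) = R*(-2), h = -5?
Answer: -25728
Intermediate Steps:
b(R, t) = -2*R
(2*(b(h, 4) - 2))*(536*(-3)) = (2*(-2*(-5) - 2))*(536*(-3)) = (2*(10 - 2))*(-1608) = (2*8)*(-1608) = 16*(-1608) = -25728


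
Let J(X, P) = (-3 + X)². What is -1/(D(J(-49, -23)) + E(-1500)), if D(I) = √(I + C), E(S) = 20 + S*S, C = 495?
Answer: -2250020/5062589997201 + √3199/5062589997201 ≈ -4.4443e-7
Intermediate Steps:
E(S) = 20 + S²
D(I) = √(495 + I) (D(I) = √(I + 495) = √(495 + I))
-1/(D(J(-49, -23)) + E(-1500)) = -1/(√(495 + (-3 - 49)²) + (20 + (-1500)²)) = -1/(√(495 + (-52)²) + (20 + 2250000)) = -1/(√(495 + 2704) + 2250020) = -1/(√3199 + 2250020) = -1/(2250020 + √3199)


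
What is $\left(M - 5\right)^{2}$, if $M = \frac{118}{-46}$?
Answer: $\frac{30276}{529} \approx 57.233$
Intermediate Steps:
$M = - \frac{59}{23}$ ($M = 118 \left(- \frac{1}{46}\right) = - \frac{59}{23} \approx -2.5652$)
$\left(M - 5\right)^{2} = \left(- \frac{59}{23} - 5\right)^{2} = \left(- \frac{174}{23}\right)^{2} = \frac{30276}{529}$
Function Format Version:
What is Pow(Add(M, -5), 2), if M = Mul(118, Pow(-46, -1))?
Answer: Rational(30276, 529) ≈ 57.233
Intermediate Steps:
M = Rational(-59, 23) (M = Mul(118, Rational(-1, 46)) = Rational(-59, 23) ≈ -2.5652)
Pow(Add(M, -5), 2) = Pow(Add(Rational(-59, 23), -5), 2) = Pow(Rational(-174, 23), 2) = Rational(30276, 529)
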